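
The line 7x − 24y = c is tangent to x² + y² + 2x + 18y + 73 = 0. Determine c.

Tangency holds when the distance from the centre (−1, −9) to the line equals the radius 3:
|7·(−1) − 24·(−9) − c| / √625 = 3
|c − (209)| = 3·25, so c = 284 or c = 134.

c = 134 or c = 284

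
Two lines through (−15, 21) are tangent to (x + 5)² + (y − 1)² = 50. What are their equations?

7x + y = −84 and x + y = 6

A line y − (21) = m(x − (−15)) is tangent when its distance from (−5, 1) is 5√2:
(10m − (−20))² = 50(m² + 1)
m² + 8m + 7 = 0, so m = −7 or m = −1.
With m = −7: 7x + y = −84. With m = −1: x + y = 6.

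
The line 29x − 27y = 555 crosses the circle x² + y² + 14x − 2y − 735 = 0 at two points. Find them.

From the line, y = (−555 + 29x)/27. Substituting:
1570x² − 23550x − 197820 = 0  ⟹  x² − 15x − 126 = 0
x = 21 or x = −6, giving (21, 2) and (−6, −27).

(−6, −27) and (21, 2)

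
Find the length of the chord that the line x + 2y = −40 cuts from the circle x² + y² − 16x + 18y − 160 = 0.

Express y = (−40 − x)/2 and substitute into the circle:
5x² − 20x − 480 = 0  ⟹  x² − 4x − 96 = 0
x = 12 or x = −8, giving (12, −26) and (−8, −16).
Chord length = distance between (12, −26) and (−8, −16) = √500 = 10√5.

10√5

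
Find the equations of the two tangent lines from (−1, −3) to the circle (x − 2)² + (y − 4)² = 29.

5x + 2y = −11 and 2x − 5y = 13

Let a tangent through (−1, −3) have slope m. Its distance from (2, 4) must equal √29:
[m·(3) − (7)]² = 29(m² + 1)
10m² + 21m − 10 = 0, so m = −5/2 or m = 2/5.
Through (−1, −3) these give 5x + 2y = −11 and 2x − 5y = 13.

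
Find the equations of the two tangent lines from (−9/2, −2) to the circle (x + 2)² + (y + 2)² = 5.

Let a tangent through (−9/2, −2) have slope m. Its distance from (−2, −2) must equal √5:
(5/2m − (0))² = 5(m² + 1)
m² − 4 = 0, so m = 2 or m = −2.
With m = 2: 2x − y = −7. With m = −2: 2x + y = −11.

2x − y = −7 and 2x + y = −11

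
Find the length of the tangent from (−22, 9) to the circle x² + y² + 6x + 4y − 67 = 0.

√402

Centre (−3, −2), r² = 80. |PO|² = (−19)² + (11)² = 482.
By the tangent–radius right angle, tangent length = √(|PO|² − r²) = √402.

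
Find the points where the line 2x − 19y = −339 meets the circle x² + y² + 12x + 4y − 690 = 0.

Express y = (339 + 2x)/19 and substitute into the circle:
365x² + 5840x − 108405 = 0  ⟹  x² + 16x − 297 = 0
x = 11 or x = −27, giving (11, 19) and (−27, 15).

(−27, 15) and (11, 19)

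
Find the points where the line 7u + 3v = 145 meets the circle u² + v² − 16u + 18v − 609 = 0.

(13, 18) and (31, −24)

Substitute v = (145 − 7u)/3:
58u² − 2552u + 23374 = 0  ⟹  u² − 44u + 403 = 0
u = 31 or u = 13, giving (31, −24) and (13, 18).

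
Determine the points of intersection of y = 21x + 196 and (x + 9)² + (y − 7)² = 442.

Express y = 21x + 196 and substitute into the circle:
442x² + 7956x + 35360 = 0  ⟹  x² + 18x + 80 = 0
x = −8 or x = −10, giving (−8, 28) and (−10, −14).

(−10, −14) and (−8, 28)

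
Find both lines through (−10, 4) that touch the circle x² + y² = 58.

Write the tangent as mx − y + (4 − m·(−10)) = 0 and set its distance from the centre to √58:
[m·(10) − (−4)]² = 58(m² + 1)
21m² + 40m − 21 = 0, so m = −7/3 or m = 3/7.
With m = −7/3: 7x + 3y = −58. With m = 3/7: 3x − 7y = −58.

7x + 3y = −58 and 3x − 7y = −58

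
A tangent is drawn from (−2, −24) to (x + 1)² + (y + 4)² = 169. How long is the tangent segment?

The centre is (−1, −4) and r = 13. The square of the distance from P to the centre is 1 + 400 = 401.
The tangent meets the radius at right angles, so tangent² = |PO|² − r² = 401 − 169 = 232.

2√58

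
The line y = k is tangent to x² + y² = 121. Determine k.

k = −11 or k = 11

The line touches the circle iff its distance from (0, 0) is 11:
|0·0 + 1·0 − k| / √1 = 11
|k| = 11, so k = 11 or k = −11.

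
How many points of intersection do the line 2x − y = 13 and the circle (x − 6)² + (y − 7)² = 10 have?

d² = (2·6 − 1·7 − (13))²/5 = 64/5; r² = 10.
Since d² > r², the line lies outside the circle.

0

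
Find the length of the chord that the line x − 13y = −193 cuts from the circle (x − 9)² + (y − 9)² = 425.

3√170

Express y = (193 + x)/13 and substitute into the circle:
170x² − 2890x − 52360 = 0  ⟹  x² − 17x − 308 = 0
x = 28 or x = −11, giving (28, 17) and (−11, 14).
|(28, 17) − (−11, 14)| = √((39)² + (3)²) = 3√170.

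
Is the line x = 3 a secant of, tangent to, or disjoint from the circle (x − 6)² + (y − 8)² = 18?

secant

d² = (1·6 + 0·8 − (3))² = 9; r² = 18.
Since d² < r², the line cuts the circle twice.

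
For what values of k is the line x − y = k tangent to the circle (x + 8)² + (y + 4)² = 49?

Tangency holds when the distance from the centre (−8, −4) to the line equals the radius 7:
|1·(−8) − 1·(−4) − k| / √2 = 7
|k − (−4)| = 7√2.

k = −4 ± 7√2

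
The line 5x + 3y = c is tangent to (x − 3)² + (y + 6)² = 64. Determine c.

c = −3 ± 8√34

The line touches the circle iff its distance from (3, −6) is 8:
|5·3 + 3·(−6) − c| / √34 = 8
|c − (−3)| = 8√34.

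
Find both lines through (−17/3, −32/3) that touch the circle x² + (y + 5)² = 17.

A line y − (−32/3) = m(x − (−17/3)) is tangent when its distance from (0, −5) is √17:
(17/3m − (17/3))² = 17(m² + 1)
4m² − 17m + 4 = 0, so m = 1/4 or m = 4.
With m = 1/4: x − 4y = 37. With m = 4: 4x − y = −12.

x − 4y = 37 and 4x − y = −12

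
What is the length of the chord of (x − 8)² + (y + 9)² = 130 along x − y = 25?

14√2

Centre (8, −9), r² = 130. Perpendicular distance d from centre to line = |−8| / √2 = 8/√2.
Chord = 2√(r² − d²) = 2·√(98) = 14√2.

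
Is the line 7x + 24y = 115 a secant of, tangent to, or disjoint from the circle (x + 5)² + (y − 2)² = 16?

disjoint

d² = (7·(−5) + 24·2 − (115))²/625 = 10404/625; r² = 16.
Since d² > r², the line lies outside the circle.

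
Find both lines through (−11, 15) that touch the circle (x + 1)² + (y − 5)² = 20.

2x + y = −7 and x + 2y = 19

A line y − (15) = m(x − (−11)) is tangent when its distance from (−1, 5) is 2√5:
[m·(10) − (−10)]² = 20(m² + 1)
2m² + 5m + 2 = 0, so m = −2 or m = −1/2.
Through (−11, 15) these give 2x + y = −7 and x + 2y = 19.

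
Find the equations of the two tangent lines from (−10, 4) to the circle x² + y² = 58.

7x + 3y = −58 and 3x − 7y = −58

A line y − (4) = m(x − (−10)) is tangent when its distance from (0, 0) is √58:
(10m − (−4))² = 58(m² + 1)
21m² + 40m − 21 = 0, so m = −7/3 or m = 3/7.
Through (−10, 4) these give 7x + 3y = −58 and 3x − 7y = −58.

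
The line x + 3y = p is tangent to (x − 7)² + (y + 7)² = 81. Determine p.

Tangency holds when the distance from the centre (7, −7) to the line equals the radius 9:
|1·7 + 3·(−7) − p| / √10 = 9
|p − (−14)| = 9√10.

p = −14 ± 9√10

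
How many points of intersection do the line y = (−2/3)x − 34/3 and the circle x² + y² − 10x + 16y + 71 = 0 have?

Substituting the line into the circle gives 13x² − 50x + 163 = 0.
Δ = 2500 − 8476 = −5976.
No real roots: the line does not meet the circle.

0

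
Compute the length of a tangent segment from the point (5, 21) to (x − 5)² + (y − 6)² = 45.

The centre is (5, 6) and r = 3√5. The square of the distance from P to the centre is 0 + 225 = 225.
By the tangent–radius right angle, tangent length = √(|PO|² − r²) = √180 = 6√5.

6√5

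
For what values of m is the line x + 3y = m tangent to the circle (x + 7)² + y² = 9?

Tangency holds when the distance from the centre (−7, 0) to the line equals the radius 3:
|1·(−7) + 3·0 − m| / √10 = 3
|m − (−7)| = 3√10.

m = −7 ± 3√10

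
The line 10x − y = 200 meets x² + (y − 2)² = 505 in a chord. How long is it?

Substitute y = 10x − 200:
101x² − 4040x + 40299 = 0  ⟹  x² − 40x + 399 = 0
x = 21 or x = 19, giving (21, 10) and (19, −10).
|(21, 10) − (19, −10)| = √((2)² + (20)²) = 2√101.

2√101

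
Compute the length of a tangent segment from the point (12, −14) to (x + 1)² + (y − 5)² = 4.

√526

Centre (−1, 5), r² = 4. |PO|² = (13)² + (−19)² = 530.
Power of the point: PT² = |PO|² − r² = 526, so PT = √526.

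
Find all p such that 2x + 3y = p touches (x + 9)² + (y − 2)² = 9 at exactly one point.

For a tangent, require d(centre, line) = r = 3.
|2·(−9) + 3·2 − p| / √13 = 3
|p − (−12)| = 3√13.

p = −12 ± 3√13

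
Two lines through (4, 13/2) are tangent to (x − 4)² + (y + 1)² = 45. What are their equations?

x + 2y = 17 and x − 2y = −9

Write the tangent as mx − y + (13/2 − m·(4)) = 0 and set its distance from the centre to 3√5:
(0m − (−15/2))² = 45(m² + 1)
4m² − 1 = 0, so m = −1/2 or m = 1/2.
Through (4, 13/2) these give x + 2y = 17 and x − 2y = −9.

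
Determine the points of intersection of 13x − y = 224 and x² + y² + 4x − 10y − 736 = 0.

(16, −16) and (19, 23)

From the line, y = 13x − 224. Substituting:
170x² − 5950x + 51680 = 0  ⟹  x² − 35x + 304 = 0
x = 19 or x = 16, giving (19, 23) and (16, −16).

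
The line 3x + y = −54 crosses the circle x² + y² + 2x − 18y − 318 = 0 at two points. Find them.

(−21, 9) and (−17, −3)

From the line, y = −3x − 54. Substituting:
10x² + 380x + 3570 = 0  ⟹  x² + 38x + 357 = 0
x = −17 or x = −21, giving (−17, −3) and (−21, 9).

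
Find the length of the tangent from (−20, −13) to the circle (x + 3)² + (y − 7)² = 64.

The centre is (−3, 7) and r = 8. The square of the distance from P to the centre is 289 + 400 = 689.
The tangent meets the radius at right angles, so tangent² = |PO|² − r² = 689 − 64 = 625.

25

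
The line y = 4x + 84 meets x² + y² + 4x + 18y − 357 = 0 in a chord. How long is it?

2√17

Centre (−2, −9), r² = 442. Perpendicular distance d from centre to line = |85| / √17 = 85/√17.
Chord = 2√(r² − d²) = 2·√(17) = 2√17.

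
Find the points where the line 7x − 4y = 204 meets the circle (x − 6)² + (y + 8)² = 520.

Substitute y = (−204 + 7x)/4:
65x² − 2600x + 21840 = 0  ⟹  x² − 40x + 336 = 0
x = 28 or x = 12, giving (28, −2) and (12, −30).

(12, −30) and (28, −2)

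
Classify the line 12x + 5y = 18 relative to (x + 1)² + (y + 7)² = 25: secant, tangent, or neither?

d² = (12·(−1) + 5·(−7) − (18))²/169 = 25; r² = 25.
Since d² = r², the line is tangent.

tangent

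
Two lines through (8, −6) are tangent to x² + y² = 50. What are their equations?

x − 7y = 50 and 7x + y = 50

Write the tangent as mx − y + (−6 − m·(8)) = 0 and set its distance from the centre to 5√2:
(−8m − (6))² = 50(m² + 1)
7m² + 48m − 7 = 0, so m = 1/7 or m = −7.
Through (8, −6) these give x − 7y = 50 and 7x + y = 50.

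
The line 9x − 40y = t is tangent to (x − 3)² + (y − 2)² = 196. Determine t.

t = −627 or t = 521

For a tangent, require d(centre, line) = r = 14.
|9·3 − 40·2 − t| / √1681 = 14
|t − (−53)| = 14·41, so t = 521 or t = −627.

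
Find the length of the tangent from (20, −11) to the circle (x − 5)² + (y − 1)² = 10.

With centre O = (5, 1), |OP|² = 369 and r² = 10.
The tangent meets the radius at right angles, so tangent² = |PO|² − r² = 369 − 10 = 359.

√359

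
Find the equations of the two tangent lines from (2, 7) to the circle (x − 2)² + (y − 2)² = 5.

Write the tangent as mx − y + (7 − m·(2)) = 0 and set its distance from the centre to √5:
[m·(0) − (−5)]² = 5(m² + 1)
m² − 4 = 0, so m = −2 or m = 2.
Through (2, 7) these give 2x + y = 11 and 2x − y = −3.

2x + y = 11 and 2x − y = −3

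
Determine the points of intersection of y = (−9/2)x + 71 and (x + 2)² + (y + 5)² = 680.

(12, 17) and (20, −19)

From the line, y = (142 − 9x)/2. Substituting:
85x² − 2720x + 20400 = 0  ⟹  x² − 32x + 240 = 0
x = 20 or x = 12, giving (20, −19) and (12, 17).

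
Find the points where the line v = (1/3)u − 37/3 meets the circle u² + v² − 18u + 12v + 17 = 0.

(1, −12) and (19, −6)

From the line, v = (−37 + u)/3. Substituting:
10u² − 200u + 190 = 0  ⟹  u² − 20u + 19 = 0
u = 19 or u = 1, giving (19, −6) and (1, −12).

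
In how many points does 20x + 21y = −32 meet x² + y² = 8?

2

d² = (20·0 + 21·0 − (−32))²/841 = 1024/841; r² = 8.
Since d² < r², the line cuts the circle twice.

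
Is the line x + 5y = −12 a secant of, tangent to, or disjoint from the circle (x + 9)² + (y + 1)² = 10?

d² = (1·(−9) + 5·(−1) − (−12))²/26 = 2/13; r² = 10.
Since d² < r², the line cuts the circle twice.

secant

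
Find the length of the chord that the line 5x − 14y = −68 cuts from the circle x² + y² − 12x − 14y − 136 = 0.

2√221

Express y = (68 + 5x)/14 and substitute into the circle:
221x² − 2652x − 35360 = 0  ⟹  x² − 12x − 160 = 0
x = 20 or x = −8, giving (20, 12) and (−8, 2).
|(20, 12) − (−8, 2)| = √((28)² + (10)²) = 2√221.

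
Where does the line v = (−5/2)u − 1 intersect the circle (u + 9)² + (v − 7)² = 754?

(−14, 34) and (6, −16)

Express v = (−2 − 5u)/2 and substitute into the circle:
29u² + 232u − 2436 = 0  ⟹  u² + 8u − 84 = 0
u = 6 or u = −14, giving (6, −16) and (−14, 34).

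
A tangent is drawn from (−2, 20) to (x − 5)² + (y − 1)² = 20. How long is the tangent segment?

√390

With centre O = (5, 1), |OP|² = 410 and r² = 20.
By the tangent–radius right angle, tangent length = √(|PO|² − r²) = √390.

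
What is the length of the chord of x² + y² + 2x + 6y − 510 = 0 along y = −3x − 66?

From the line, y = −3x − 66. Substituting:
10x² + 380x + 3450 = 0  ⟹  x² + 38x + 345 = 0
x = −15 or x = −23, giving (−15, −21) and (−23, 3).
|(−15, −21) − (−23, 3)| = √((8)² + (−24)²) = 8√10.

8√10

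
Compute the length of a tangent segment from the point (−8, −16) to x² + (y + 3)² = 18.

The centre is (0, −3) and r = 3√2. The square of the distance from P to the centre is 64 + 169 = 233.
Power of the point: PT² = |PO|² − r² = 215, so PT = √215.

√215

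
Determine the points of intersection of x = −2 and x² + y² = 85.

The line gives x = −2. Substituting into the circle:
y² − 81 = 0
y = 9 or y = −9, giving (−2, 9) and (−2, −9).

(−2, −9) and (−2, 9)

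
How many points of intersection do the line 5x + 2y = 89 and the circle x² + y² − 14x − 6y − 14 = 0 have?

Substituting the line into the circle gives 29x² − 886x + 6797 = 0.
Discriminant = (−886)² − 4·29·(6797) = −3456 < 0.
No real roots: the line does not meet the circle.

0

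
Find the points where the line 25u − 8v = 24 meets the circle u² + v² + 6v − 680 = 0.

From the line, v = (−24 + 25u)/8. Substituting:
689u² − 44096 = 0  ⟹  u² − 64 = 0
u = 8 or u = −8, giving (8, 22) and (−8, −28).

(−8, −28) and (8, 22)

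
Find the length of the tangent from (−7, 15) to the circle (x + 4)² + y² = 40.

√194

The centre is (−4, 0) and r = 2√10. The square of the distance from P to the centre is 9 + 225 = 234.
The tangent meets the radius at right angles, so tangent² = |PO|² − r² = 234 − 40 = 194.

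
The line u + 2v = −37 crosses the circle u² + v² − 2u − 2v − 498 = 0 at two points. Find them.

(−19, −9) and (5, −21)

From the line, v = (−37 − u)/2. Substituting:
5u² + 70u − 475 = 0  ⟹  u² + 14u − 95 = 0
u = 5 or u = −19, giving (5, −21) and (−19, −9).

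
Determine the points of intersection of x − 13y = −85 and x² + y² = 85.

From the line, y = (85 + x)/13. Substituting:
170x² + 170x − 7140 = 0  ⟹  x² + x − 42 = 0
x = 6 or x = −7, giving (6, 7) and (−7, 6).

(−7, 6) and (6, 7)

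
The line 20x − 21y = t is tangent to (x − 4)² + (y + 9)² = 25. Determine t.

For a tangent, require d(centre, line) = r = 5.
|20·4 − 21·(−9) − t| / √841 = 5
|t − (269)| = 5·29, so t = 414 or t = 124.

t = 124 or t = 414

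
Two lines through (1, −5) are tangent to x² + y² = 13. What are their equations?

3x − 2y = 13 and 2x + 3y = −13

Let a tangent through (1, −5) have slope m. Its distance from (0, 0) must equal √13:
[m·(−1) − (5)]² = 13(m² + 1)
6m² − 5m − 6 = 0, so m = 3/2 or m = −2/3.
With m = 3/2: 3x − 2y = 13. With m = −2/3: 2x + 3y = −13.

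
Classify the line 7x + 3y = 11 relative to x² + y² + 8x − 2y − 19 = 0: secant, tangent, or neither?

Centre (−4, 1), r² = 36. Distance² from centre to line = (−36)²/58 = 648/29.
Since d² < r², the line cuts the circle twice.

secant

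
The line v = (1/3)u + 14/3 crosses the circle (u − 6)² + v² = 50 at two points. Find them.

From the line, v = (14 + u)/3. Substituting:
10u² − 80u + 70 = 0  ⟹  u² − 8u + 7 = 0
u = 7 or u = 1, giving (7, 7) and (1, 5).

(1, 5) and (7, 7)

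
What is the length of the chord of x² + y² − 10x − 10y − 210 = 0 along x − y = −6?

22√2

From the line, y = x + 6. Substituting:
2x² − 8x − 234 = 0  ⟹  x² − 4x − 117 = 0
x = 13 or x = −9, giving (13, 19) and (−9, −3).
|(13, 19) − (−9, −3)| = √((22)² + (22)²) = 22√2.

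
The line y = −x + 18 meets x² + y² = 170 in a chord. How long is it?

4√2

The distance from (0, 0) to the line is 18/√2, and r² = 170.
Half the chord is √(r² − d²) = √(8), so the full chord is 4√2.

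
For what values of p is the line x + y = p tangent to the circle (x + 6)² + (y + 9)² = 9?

p = −15 ± 3√2

Tangency holds when the distance from the centre (−6, −9) to the line equals the radius 3:
|1·(−6) + 1·(−9) − p| / √2 = 3
|p − (−15)| = 3√2.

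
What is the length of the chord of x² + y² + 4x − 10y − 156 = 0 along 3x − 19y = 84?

Centre (−2, 5), r² = 185. Perpendicular distance d from centre to line = |−185| / √370 = 185/√370.
Half the chord is √(r² − d²) = √(185/2), so the full chord is √370.

√370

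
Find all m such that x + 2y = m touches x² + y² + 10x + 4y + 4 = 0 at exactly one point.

m = −9 ± 5√5

The line touches the circle iff its distance from (−5, −2) is 5:
|1·(−5) + 2·(−2) − m| / √5 = 5
|m − (−9)| = 5√5.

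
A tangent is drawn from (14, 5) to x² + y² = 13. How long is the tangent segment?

The centre is (0, 0) and r = √13. The square of the distance from P to the centre is 196 + 25 = 221.
By the tangent–radius right angle, tangent length = √(|PO|² − r²) = √208 = 4√13.

4√13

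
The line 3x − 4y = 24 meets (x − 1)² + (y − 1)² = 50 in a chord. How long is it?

10

Express y = (−24 + 3x)/4 and substitute into the circle:
25x² − 200x = 0  ⟹  x² − 8x = 0
x = 8 or x = 0, giving (8, 0) and (0, −6).
|(8, 0) − (0, −6)| = √((8)² + (6)²) = 10.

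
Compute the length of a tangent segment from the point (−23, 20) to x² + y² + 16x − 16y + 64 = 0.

With centre O = (−8, 8), |OP|² = 369 and r² = 64.
Power of the point: PT² = |PO|² − r² = 305, so PT = √305.

√305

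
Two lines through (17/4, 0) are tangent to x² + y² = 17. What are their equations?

A line y − (0) = m(x − (17/4)) is tangent when its distance from (0, 0) is √17:
(−17/4m − (0))² = 17(m² + 1)
m² − 16 = 0, so m = −4 or m = 4.
Through (17/4, 0) these give 4x + y = 17 and 4x − y = 17.

4x + y = 17 and 4x − y = 17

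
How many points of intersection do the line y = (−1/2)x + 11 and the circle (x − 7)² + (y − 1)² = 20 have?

Centre (7, 1), r² = 20. Distance² from centre to line = (−13)²/5 = 169/5.
Since d² > r², the line lies outside the circle.

0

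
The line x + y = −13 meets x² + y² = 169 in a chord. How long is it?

13√2

Substitute y = −x − 13:
2x² + 26x = 0  ⟹  x² + 13x = 0
x = 0 or x = −13, giving (0, −13) and (−13, 0).
Chord length = distance between (0, −13) and (−13, 0) = √338 = 13√2.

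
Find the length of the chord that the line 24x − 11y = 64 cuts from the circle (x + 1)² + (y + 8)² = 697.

The distance from (−1, −8) to the line is 0/√697, and r² = 697.
Chord = 2√(r² − d²) = 2·√(697) = 2√697.

2√697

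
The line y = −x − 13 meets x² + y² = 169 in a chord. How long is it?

13√2

Centre (0, 0), r² = 169. Perpendicular distance d from centre to line = |13| / √2 = 13/√2.
Chord = 2√(r² − d²) = 2·√(169/2) = 13√2.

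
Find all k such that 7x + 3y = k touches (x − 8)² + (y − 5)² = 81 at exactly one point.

Tangency holds when the distance from the centre (8, 5) to the line equals the radius 9:
|7·8 + 3·5 − k| / √58 = 9
|k − (71)| = 9√58.

k = 71 ± 9√58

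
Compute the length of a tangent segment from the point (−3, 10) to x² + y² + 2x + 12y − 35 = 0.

2√47

The centre is (−1, −6) and r = 6√2. The square of the distance from P to the centre is 4 + 256 = 260.
Power of the point: PT² = |PO|² − r² = 188, so PT = 2√47.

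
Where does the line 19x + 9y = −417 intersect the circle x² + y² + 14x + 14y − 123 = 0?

Express y = (−417 − 19x)/9 and substitute into the circle:
442x² + 14586x + 111384 = 0  ⟹  x² + 33x + 252 = 0
x = −12 or x = −21, giving (−12, −21) and (−21, −2).

(−21, −2) and (−12, −21)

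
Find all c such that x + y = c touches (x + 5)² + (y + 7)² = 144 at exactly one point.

c = −12 ± 12√2

For a tangent, require d(centre, line) = r = 12.
|1·(−5) + 1·(−7) − c| / √2 = 12
|c − (−12)| = 12√2.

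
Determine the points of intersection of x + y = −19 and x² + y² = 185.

From the line, y = −x − 19. Substituting:
2x² + 38x + 176 = 0  ⟹  x² + 19x + 88 = 0
x = −8 or x = −11, giving (−8, −11) and (−11, −8).

(−11, −8) and (−8, −11)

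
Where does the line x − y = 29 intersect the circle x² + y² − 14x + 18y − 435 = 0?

(−2, −31) and (29, 0)

From the line, y = x − 29. Substituting:
2x² − 54x − 116 = 0  ⟹  x² − 27x − 58 = 0
x = 29 or x = −2, giving (29, 0) and (−2, −31).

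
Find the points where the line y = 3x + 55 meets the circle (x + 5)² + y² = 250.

(−20, −5) and (−14, 13)

From the line, y = 3x + 55. Substituting:
10x² + 340x + 2800 = 0  ⟹  x² + 34x + 280 = 0
x = −14 or x = −20, giving (−14, 13) and (−20, −5).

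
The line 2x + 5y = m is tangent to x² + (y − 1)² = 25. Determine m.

m = 5 ± 5√29

Tangency holds when the distance from the centre (0, 1) to the line equals the radius 5:
|2·0 + 5·1 − m| / √29 = 5
|m − (5)| = 5√29.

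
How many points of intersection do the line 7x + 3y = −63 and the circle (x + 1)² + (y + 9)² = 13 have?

0

Substituting the line into the circle gives 58x² + 522x + 1188 = 0.
Δ = 272484 − 275616 = −3132.
No real roots: the line does not meet the circle.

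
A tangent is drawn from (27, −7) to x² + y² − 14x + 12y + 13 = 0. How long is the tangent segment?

√329

The centre is (7, −6) and r = 6√2. The square of the distance from P to the centre is 400 + 1 = 401.
The tangent meets the radius at right angles, so tangent² = |PO|² − r² = 401 − 72 = 329.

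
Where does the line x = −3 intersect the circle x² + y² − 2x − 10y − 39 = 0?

The line gives x = −3. Substituting into the circle:
y² − 10y − 24 = 0
y = 12 or y = −2, giving (−3, 12) and (−3, −2).

(−3, −2) and (−3, 12)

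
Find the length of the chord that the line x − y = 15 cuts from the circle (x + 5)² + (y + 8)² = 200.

16√2

Substitute y = x − 15:
2x² − 4x − 126 = 0  ⟹  x² − 2x − 63 = 0
x = 9 or x = −7, giving (9, −6) and (−7, −22).
Chord length = distance between (9, −6) and (−7, −22) = √512 = 16√2.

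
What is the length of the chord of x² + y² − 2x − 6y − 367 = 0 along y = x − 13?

The distance from (1, 3) to the line is 15/√2, and r² = 377.
Half the chord is √(r² − d²) = √(529/2), so the full chord is 23√2.

23√2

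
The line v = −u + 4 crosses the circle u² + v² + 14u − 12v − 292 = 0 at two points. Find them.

Express v = −u + 4 and substitute into the circle:
2u² + 18u − 324 = 0  ⟹  u² + 9u − 162 = 0
u = 9 or u = −18, giving (9, −5) and (−18, 22).

(−18, 22) and (9, −5)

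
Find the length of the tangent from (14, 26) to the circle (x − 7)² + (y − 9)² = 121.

√217

With centre O = (7, 9), |OP|² = 338 and r² = 121.
Power of the point: PT² = |PO|² − r² = 217, so PT = √217.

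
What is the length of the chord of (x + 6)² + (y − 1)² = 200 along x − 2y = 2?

12√5

Centre (−6, 1), r² = 200. Perpendicular distance d from centre to line = |−10| / √5 = 10/√5.
Chord = 2√(r² − d²) = 2·√(180) = 12√5.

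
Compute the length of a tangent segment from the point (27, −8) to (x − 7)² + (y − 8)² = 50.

√606

With centre O = (7, 8), |OP|² = 656 and r² = 50.
By the tangent–radius right angle, tangent length = √(|PO|² − r²) = √606.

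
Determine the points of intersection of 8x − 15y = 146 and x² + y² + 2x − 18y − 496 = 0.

Express y = (−146 + 8x)/15 and substitute into the circle:
289x² − 4046x − 50864 = 0  ⟹  x² − 14x − 176 = 0
x = 22 or x = −8, giving (22, 2) and (−8, −14).

(−8, −14) and (22, 2)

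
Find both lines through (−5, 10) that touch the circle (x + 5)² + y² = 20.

2x − y = −20 and 2x + y = 0

A line y − (10) = m(x − (−5)) is tangent when its distance from (−5, 0) is 2√5:
(0m − (−10))² = 20(m² + 1)
m² − 4 = 0, so m = 2 or m = −2.
Through (−5, 10) these give 2x − y = −20 and 2x + y = 0.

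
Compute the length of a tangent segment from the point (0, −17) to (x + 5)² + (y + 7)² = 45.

4√5

With centre O = (−5, −7), |OP|² = 125 and r² = 45.
By the tangent–radius right angle, tangent length = √(|PO|² − r²) = √80 = 4√5.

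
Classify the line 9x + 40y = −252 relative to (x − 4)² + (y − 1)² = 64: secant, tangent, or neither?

Centre (4, 1), r² = 64. Distance² from centre to line = (328)²/1681 = 64.
Since d² = r², the line is tangent.

tangent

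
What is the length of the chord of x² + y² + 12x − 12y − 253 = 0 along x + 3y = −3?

Centre (−6, 6), r² = 325. Perpendicular distance d from centre to line = |15| / √10 = 15/√10.
Half the chord is √(r² − d²) = √(605/2), so the full chord is 11√10.

11√10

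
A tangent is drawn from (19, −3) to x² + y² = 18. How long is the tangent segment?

4√22

The centre is (0, 0) and r = 3√2. The square of the distance from P to the centre is 361 + 9 = 370.
The tangent meets the radius at right angles, so tangent² = |PO|² − r² = 370 − 18 = 352.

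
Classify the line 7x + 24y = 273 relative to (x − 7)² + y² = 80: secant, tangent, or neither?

neither

d² = (7·7 + 24·0 − (273))²/625 = 50176/625; r² = 80.
Since d² > r², the line lies outside the circle.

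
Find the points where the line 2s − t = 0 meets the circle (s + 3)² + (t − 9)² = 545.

Express t = 2s and substitute into the circle:
5s² − 30s − 455 = 0  ⟹  s² − 6s − 91 = 0
s = 13 or s = −7, giving (13, 26) and (−7, −14).

(−7, −14) and (13, 26)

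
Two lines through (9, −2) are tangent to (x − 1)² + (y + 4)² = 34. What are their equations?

A line y − (−2) = m(x − (9)) is tangent when its distance from (1, −4) is √34:
[m·(−8) − (−2)]² = 34(m² + 1)
15m² − 16m − 15 = 0, so m = −3/5 or m = 5/3.
With m = −3/5: 3x + 5y = 17. With m = 5/3: 5x − 3y = 51.

3x + 5y = 17 and 5x − 3y = 51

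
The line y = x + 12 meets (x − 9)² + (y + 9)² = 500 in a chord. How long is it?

10√2

Express y = x + 12 and substitute into the circle:
2x² + 24x + 22 = 0  ⟹  x² + 12x + 11 = 0
x = −1 or x = −11, giving (−1, 11) and (−11, 1).
|(−1, 11) − (−11, 1)| = √((10)² + (10)²) = 10√2.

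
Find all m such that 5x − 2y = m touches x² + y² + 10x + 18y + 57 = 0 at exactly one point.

m = −7 ± 7√29

For a tangent, require d(centre, line) = r = 7.
|5·(−5) − 2·(−9) − m| / √29 = 7
|m − (−7)| = 7√29.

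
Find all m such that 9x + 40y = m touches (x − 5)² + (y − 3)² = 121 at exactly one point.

The line touches the circle iff its distance from (5, 3) is 11:
|9·5 + 40·3 − m| / √1681 = 11
|m − (165)| = 11·41, so m = 616 or m = −286.

m = −286 or m = 616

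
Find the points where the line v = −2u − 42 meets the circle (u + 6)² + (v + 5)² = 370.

(−23, 4) and (−9, −24)

Express v = −2u − 42 and substitute into the circle:
5u² + 160u + 1035 = 0  ⟹  u² + 32u + 207 = 0
u = −9 or u = −23, giving (−9, −24) and (−23, 4).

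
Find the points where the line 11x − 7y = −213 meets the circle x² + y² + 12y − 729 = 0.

(−27, −12) and (−6, 21)

Express y = (213 + 11x)/7 and substitute into the circle:
170x² + 5610x + 27540 = 0  ⟹  x² + 33x + 162 = 0
x = −6 or x = −27, giving (−6, 21) and (−27, −12).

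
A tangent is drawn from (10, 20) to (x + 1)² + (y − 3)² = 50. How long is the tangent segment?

6√10

With centre O = (−1, 3), |OP|² = 410 and r² = 50.
The tangent meets the radius at right angles, so tangent² = |PO|² − r² = 410 − 50 = 360.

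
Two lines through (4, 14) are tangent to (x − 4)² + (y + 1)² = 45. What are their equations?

Write the tangent as mx − y + (14 − m·(4)) = 0 and set its distance from the centre to 3√5:
[m·(0) − (−15)]² = 45(m² + 1)
m² − 4 = 0, so m = 2 or m = −2.
With m = 2: 2x − y = −6. With m = −2: 2x + y = 22.

2x − y = −6 and 2x + y = 22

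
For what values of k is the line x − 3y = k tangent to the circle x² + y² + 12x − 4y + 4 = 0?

For a tangent, require d(centre, line) = r = 6.
|1·(−6) − 3·2 − k| / √10 = 6
|k − (−12)| = 6√10.

k = −12 ± 6√10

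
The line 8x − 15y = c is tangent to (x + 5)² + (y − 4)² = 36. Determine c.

c = −202 or c = 2

For a tangent, require d(centre, line) = r = 6.
|8·(−5) − 15·4 − c| / √289 = 6
|c − (−100)| = 6·17, so c = 2 or c = −202.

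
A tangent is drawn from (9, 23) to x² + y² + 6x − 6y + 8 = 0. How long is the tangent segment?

With centre O = (−3, 3), |OP|² = 544 and r² = 10.
By the tangent–radius right angle, tangent length = √(|PO|² − r²) = √534.

√534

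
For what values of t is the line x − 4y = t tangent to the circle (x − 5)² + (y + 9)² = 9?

Tangency holds when the distance from the centre (5, −9) to the line equals the radius 3:
|1·5 − 4·(−9) − t| / √17 = 3
|t − (41)| = 3√17.

t = 41 ± 3√17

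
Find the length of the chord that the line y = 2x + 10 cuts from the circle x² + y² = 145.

10√5

Substitute y = 2x + 10:
5x² + 40x − 45 = 0  ⟹  x² + 8x − 9 = 0
x = 1 or x = −9, giving (1, 12) and (−9, −8).
Chord length = distance between (1, 12) and (−9, −8) = √500 = 10√5.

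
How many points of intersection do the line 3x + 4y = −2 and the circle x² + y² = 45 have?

2

Substituting the line into the circle gives 25x² + 12x − 716 = 0.
Δ = 144 − (−71600) = 71744.
Two real roots: the line is a secant.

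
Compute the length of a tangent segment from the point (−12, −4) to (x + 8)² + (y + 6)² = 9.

The centre is (−8, −6) and r = 3. The square of the distance from P to the centre is 16 + 4 = 20.
Power of the point: PT² = |PO|² − r² = 11, so PT = √11.

√11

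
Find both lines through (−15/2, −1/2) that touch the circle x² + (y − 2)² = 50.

x + y = −8 and 7x − y = −52

A line y − (−1/2) = m(x − (−15/2)) is tangent when its distance from (0, 2) is 5√2:
[m·(15/2) − (5/2)]² = 50(m² + 1)
m² − 6m − 7 = 0, so m = −1 or m = 7.
Through (−15/2, −1/2) these give x + y = −8 and 7x − y = −52.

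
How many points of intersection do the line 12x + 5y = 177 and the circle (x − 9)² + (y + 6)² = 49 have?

0

Substituting the line into the circle gives 169x² − 5418x + 43649 = 0.
Δ = 29354724 − 29506724 = −152000.
No real roots: the line does not meet the circle.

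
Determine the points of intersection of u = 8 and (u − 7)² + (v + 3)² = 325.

(8, −21) and (8, 15)

The line gives u = 8. Substituting into the circle:
v² + 6v − 315 = 0
v = 15 or v = −21, giving (8, 15) and (8, −21).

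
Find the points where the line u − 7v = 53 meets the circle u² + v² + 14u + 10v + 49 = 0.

Express v = (−53 + u)/7 and substitute into the circle:
50u² + 650u + 1500 = 0  ⟹  u² + 13u + 30 = 0
u = −3 or u = −10, giving (−3, −8) and (−10, −9).

(−10, −9) and (−3, −8)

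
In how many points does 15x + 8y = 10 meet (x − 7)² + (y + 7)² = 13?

d² = (15·7 + 8·(−7) − (10))²/289 = 1521/289; r² = 13.
Since d² < r², the line cuts the circle twice.

2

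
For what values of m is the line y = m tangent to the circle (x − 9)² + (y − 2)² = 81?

Tangency holds when the distance from the centre (9, 2) to the line equals the radius 9:
|0·9 + 1·2 − m| / √1 = 9
|m − (2)| = 9, so m = 11 or m = −7.

m = −7 or m = 11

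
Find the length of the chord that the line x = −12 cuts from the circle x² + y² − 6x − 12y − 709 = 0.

The line gives x = −12. Substituting into the circle:
y² − 12y − 493 = 0
y = 29 or y = −17, giving (−12, 29) and (−12, −17).
|(−12, 29) − (−12, −17)| = √((0)² + (46)²) = 46.

46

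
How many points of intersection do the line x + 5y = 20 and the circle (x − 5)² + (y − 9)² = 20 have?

0

Centre (5, 9), r² = 20. Distance² from centre to line = (30)²/26 = 450/13.
Since d² > r², the line lies outside the circle.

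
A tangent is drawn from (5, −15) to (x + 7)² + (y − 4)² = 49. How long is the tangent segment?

With centre O = (−7, 4), |OP|² = 505 and r² = 49.
Power of the point: PT² = |PO|² − r² = 456, so PT = 2√114.

2√114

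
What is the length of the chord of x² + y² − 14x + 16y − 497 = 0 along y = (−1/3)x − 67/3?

12√10

From the line, y = (−67 − x)/3. Substituting:
10x² − 40x − 3200 = 0  ⟹  x² − 4x − 320 = 0
x = 20 or x = −16, giving (20, −29) and (−16, −17).
Chord length = distance between (20, −29) and (−16, −17) = √1440 = 12√10.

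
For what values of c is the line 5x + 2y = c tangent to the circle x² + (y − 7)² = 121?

c = 14 ± 11√29

For a tangent, require d(centre, line) = r = 11.
|5·0 + 2·7 − c| / √29 = 11
|c − (14)| = 11√29.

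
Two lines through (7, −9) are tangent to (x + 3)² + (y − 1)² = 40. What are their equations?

x + 3y = −20 and 3x + y = 12

Write the tangent as mx − y + (−9 − m·(7)) = 0 and set its distance from the centre to 2√10:
[m·(−10) − (10)]² = 40(m² + 1)
3m² + 10m + 3 = 0, so m = −1/3 or m = −3.
With m = −1/3: x + 3y = −20. With m = −3: 3x + y = 12.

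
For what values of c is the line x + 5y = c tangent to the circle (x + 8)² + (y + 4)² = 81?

The line touches the circle iff its distance from (−8, −4) is 9:
|1·(−8) + 5·(−4) − c| / √26 = 9
|c − (−28)| = 9√26.

c = −28 ± 9√26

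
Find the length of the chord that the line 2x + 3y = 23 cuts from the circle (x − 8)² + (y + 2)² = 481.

The distance from (8, −2) to the line is 13/√13, and r² = 481.
Chord = 2√(r² − d²) = 2·√(468) = 12√13.

12√13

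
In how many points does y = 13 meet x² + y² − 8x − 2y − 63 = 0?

0

Centre (4, 1), r² = 80. Distance² from centre to line = (−12)² = 144.
Since d² > r², the line lies outside the circle.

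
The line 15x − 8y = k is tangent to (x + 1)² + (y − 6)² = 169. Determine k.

The line touches the circle iff its distance from (−1, 6) is 13:
|15·(−1) − 8·6 − k| / √289 = 13
|k − (−63)| = 13·17, so k = 158 or k = −284.

k = −284 or k = 158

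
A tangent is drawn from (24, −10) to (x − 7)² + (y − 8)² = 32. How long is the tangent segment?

√581

The centre is (7, 8) and r = 4√2. The square of the distance from P to the centre is 289 + 324 = 613.
By the tangent–radius right angle, tangent length = √(|PO|² − r²) = √581.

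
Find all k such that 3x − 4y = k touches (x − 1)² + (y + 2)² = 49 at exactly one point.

k = −24 or k = 46

The line touches the circle iff its distance from (1, −2) is 7:
|3·1 − 4·(−2) − k| / √25 = 7
|k − (11)| = 7·5, so k = 46 or k = −24.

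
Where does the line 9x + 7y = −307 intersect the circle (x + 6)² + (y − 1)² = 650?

(−31, −4) and (−17, −22)

From the line, y = (−307 − 9x)/7. Substituting:
130x² + 6240x + 68510 = 0  ⟹  x² + 48x + 527 = 0
x = −17 or x = −31, giving (−17, −22) and (−31, −4).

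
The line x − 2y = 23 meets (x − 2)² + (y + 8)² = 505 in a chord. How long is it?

20√5

Express y = (−23 + x)/2 and substitute into the circle:
5x² − 30x − 1955 = 0  ⟹  x² − 6x − 391 = 0
x = 23 or x = −17, giving (23, 0) and (−17, −20).
|(23, 0) − (−17, −20)| = √((40)² + (20)²) = 20√5.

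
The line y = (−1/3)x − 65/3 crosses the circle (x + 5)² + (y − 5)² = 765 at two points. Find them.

(−26, −13) and (1, −22)

Express y = (−65 − x)/3 and substitute into the circle:
10x² + 250x − 260 = 0  ⟹  x² + 25x − 26 = 0
x = 1 or x = −26, giving (1, −22) and (−26, −13).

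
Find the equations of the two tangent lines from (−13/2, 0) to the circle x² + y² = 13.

A line y − (0) = m(x − (−13/2)) is tangent when its distance from (0, 0) is √13:
(13/2m − (0))² = 13(m² + 1)
9m² − 4 = 0, so m = −2/3 or m = 2/3.
Through (−13/2, 0) these give 2x + 3y = −13 and 2x − 3y = −13.

2x + 3y = −13 and 2x − 3y = −13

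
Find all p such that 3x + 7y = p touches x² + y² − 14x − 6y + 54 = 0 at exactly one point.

p = 42 ± 2√58

The line touches the circle iff its distance from (7, 3) is 2:
|3·7 + 7·3 − p| / √58 = 2
|p − (42)| = 2√58.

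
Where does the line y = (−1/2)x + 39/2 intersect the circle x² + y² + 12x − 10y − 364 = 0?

(−11, 25) and (13, 13)

Substitute y = (39 − x)/2:
5x² − 10x − 715 = 0  ⟹  x² − 2x − 143 = 0
x = 13 or x = −11, giving (13, 13) and (−11, 25).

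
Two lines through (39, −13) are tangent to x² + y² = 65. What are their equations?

Let a tangent through (39, −13) have slope m. Its distance from (0, 0) must equal √65:
[m·(−39) − (13)]² = 65(m² + 1)
56m² + 39m + 4 = 0, so m = −4/7 or m = −1/8.
With m = −4/7: 4x + 7y = 65. With m = −1/8: x + 8y = −65.

4x + 7y = 65 and x + 8y = −65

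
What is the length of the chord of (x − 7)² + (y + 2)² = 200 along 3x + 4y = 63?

20

Express y = (63 − 3x)/4 and substitute into the circle:
25x² − 650x + 2625 = 0  ⟹  x² − 26x + 105 = 0
x = 21 or x = 5, giving (21, 0) and (5, 12).
|(21, 0) − (5, 12)| = √((16)² + (−12)²) = 20.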